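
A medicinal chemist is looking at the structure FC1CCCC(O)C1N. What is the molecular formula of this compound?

C6H12FNO

Walk through each heavy atom and fill implicit hydrogens from standard valence (C 4, N 3, O 2, S 2, halogen 1):
  atom 1: F (halogen, monovalent) → 0 H
  atom 2: C, bond orders sum to 3 (valence 4) → 1 H
  atom 3: C, bond orders sum to 2 (valence 4) → 2 H
  atom 4: C, bond orders sum to 2 (valence 4) → 2 H
  atom 5: C, bond orders sum to 2 (valence 4) → 2 H
  atom 6: C, bond orders sum to 3 (valence 4) → 1 H
  atom 7: O, bond orders sum to 1 (valence 2) → 1 H
  atom 8: C, bond orders sum to 3 (valence 4) → 1 H
  atom 9: N, bond orders sum to 1 (valence 3) → 2 H
Totals → C:6, H:12, F:1, N:1, O:1.
In Hill order: C6H12FNO.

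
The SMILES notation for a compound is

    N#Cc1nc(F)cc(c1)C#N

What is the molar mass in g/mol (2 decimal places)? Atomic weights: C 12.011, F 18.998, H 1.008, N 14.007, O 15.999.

First, the molecular formula is C7H2FN3 (counting implicit H from valence).
  C: 7 × 12.011 = 84.077
  F: 1 × 18.998 = 18.998
  H: 2 × 1.008 = 2.016
  N: 3 × 14.007 = 42.021
Sum: 7×12.011 + 1×18.998 + 2×1.008 + 3×14.007 = 147.112 → 147.11 g/mol.

147.11 g/mol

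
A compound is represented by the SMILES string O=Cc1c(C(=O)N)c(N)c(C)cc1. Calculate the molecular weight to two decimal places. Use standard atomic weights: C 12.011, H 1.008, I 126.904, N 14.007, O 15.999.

First, the molecular formula is C9H10N2O2 (counting implicit H from valence).
  C: 9 × 12.011 = 108.099
  H: 10 × 1.008 = 10.080
  N: 2 × 14.007 = 28.014
  O: 2 × 15.999 = 31.998
Sum: 9×12.011 + 10×1.008 + 2×14.007 + 2×15.999 = 178.191 → 178.19 g/mol.

178.19 g/mol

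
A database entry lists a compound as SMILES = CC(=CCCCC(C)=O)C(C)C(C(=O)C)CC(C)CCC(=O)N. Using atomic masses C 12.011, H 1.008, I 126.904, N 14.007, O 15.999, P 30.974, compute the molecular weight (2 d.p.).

323.48 g/mol

First, the molecular formula is C19H33NO3 (counting implicit H from valence).
  C: 19 × 12.011 = 228.209
  H: 33 × 1.008 = 33.264
  N: 1 × 14.007 = 14.007
  O: 3 × 15.999 = 47.997
Sum: 19×12.011 + 33×1.008 + 1×14.007 + 3×15.999 = 323.477 → 323.48 g/mol.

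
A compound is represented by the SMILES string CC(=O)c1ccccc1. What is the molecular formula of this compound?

Walk through each heavy atom and fill implicit hydrogens from standard valence (C 4, N 3, O 2, S 2, halogen 1); for lowercase aromatic atoms, an aromatic c carries 1 H when it has two neighbours and 0 H with three, and aromatic n carries 0 H:
  atom 1: C, bond orders sum to 1 (valence 4) → 3 H
  atom 2: C, bond orders sum to 4 (valence 4) → 0 H
  atom 3: O, bond orders sum to 2 (valence 2) → 0 H
  atom 4: aromatic c, 3 neighbours → 0 H
  atom 5: aromatic c, 2 neighbours → 1 H
  atom 6: aromatic c, 2 neighbours → 1 H
  atom 7: aromatic c, 2 neighbours → 1 H
  atom 8: aromatic c, 2 neighbours → 1 H
  atom 9: aromatic c, 2 neighbours → 1 H
Totals → C:8, H:8, O:1.
In Hill order: C8H8O.

C8H8O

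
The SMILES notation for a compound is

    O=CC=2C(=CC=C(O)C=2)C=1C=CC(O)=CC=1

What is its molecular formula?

C13H10O3

Walk through each heavy atom and fill implicit hydrogens from standard valence (C 4, N 3, O 2, S 2, halogen 1):
  atom 1: O, bond orders sum to 2 (valence 2) → 0 H
  atom 2: C, bond orders sum to 3 (valence 4) → 1 H
  atom 3: C, bond orders sum to 4 (valence 4) → 0 H
  atom 4: C, bond orders sum to 4 (valence 4) → 0 H
  atom 5: C, bond orders sum to 3 (valence 4) → 1 H
  atom 6: C, bond orders sum to 3 (valence 4) → 1 H
  atom 7: C, bond orders sum to 4 (valence 4) → 0 H
  atom 8: O, bond orders sum to 1 (valence 2) → 1 H
  atom 9: C, bond orders sum to 3 (valence 4) → 1 H
  atom 10: C, bond orders sum to 4 (valence 4) → 0 H
  atom 11: C, bond orders sum to 3 (valence 4) → 1 H
  atom 12: C, bond orders sum to 3 (valence 4) → 1 H
  atom 13: C, bond orders sum to 4 (valence 4) → 0 H
  atom 14: O, bond orders sum to 1 (valence 2) → 1 H
  atom 15: C, bond orders sum to 3 (valence 4) → 1 H
  atom 16: C, bond orders sum to 3 (valence 4) → 1 H
Totals → C:13, H:10, O:3.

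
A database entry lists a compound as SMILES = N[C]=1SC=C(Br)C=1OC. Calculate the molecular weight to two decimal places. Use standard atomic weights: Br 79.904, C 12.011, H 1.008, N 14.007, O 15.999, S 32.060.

208.07 g/mol

First, the molecular formula is C5H6BrNOS (counting implicit H from valence).
  Br: 1 × 79.904 = 79.904
  C: 5 × 12.011 = 60.055
  H: 6 × 1.008 = 6.048
  N: 1 × 14.007 = 14.007
  O: 1 × 15.999 = 15.999
  S: 1 × 32.060 = 32.060
Sum: 1×79.904 + 5×12.011 + 6×1.008 + 1×14.007 + 1×15.999 + 1×32.060 = 208.073 → 208.07 g/mol.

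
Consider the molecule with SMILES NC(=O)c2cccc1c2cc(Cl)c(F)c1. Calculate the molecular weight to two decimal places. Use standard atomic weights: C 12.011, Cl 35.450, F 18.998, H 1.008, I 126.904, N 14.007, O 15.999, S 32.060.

First, the molecular formula is C11H7ClFNO (counting implicit H from valence).
  C: 11 × 12.011 = 132.121
  Cl: 1 × 35.450 = 35.450
  F: 1 × 18.998 = 18.998
  H: 7 × 1.008 = 7.056
  N: 1 × 14.007 = 14.007
  O: 1 × 15.999 = 15.999
Sum: 11×12.011 + 1×35.450 + 1×18.998 + 7×1.008 + 1×14.007 + 1×15.999 = 223.631 → 223.63 g/mol.

223.63 g/mol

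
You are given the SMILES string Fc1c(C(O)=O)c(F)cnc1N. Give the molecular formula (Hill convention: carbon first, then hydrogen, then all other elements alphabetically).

Walk through each heavy atom and fill implicit hydrogens from standard valence (C 4, N 3, O 2, S 2, halogen 1); for lowercase aromatic atoms, an aromatic c carries 1 H when it has two neighbours and 0 H with three, and aromatic n carries 0 H:
  atom 1: F (halogen, monovalent) → 0 H
  atom 2: aromatic c, 3 neighbours → 0 H
  atom 3: aromatic c, 3 neighbours → 0 H
  atom 4: C, bond orders sum to 4 (valence 4) → 0 H
  atom 5: O, bond orders sum to 1 (valence 2) → 1 H
  atom 6: O, bond orders sum to 2 (valence 2) → 0 H
  atom 7: aromatic c, 3 neighbours → 0 H
  atom 8: F (halogen, monovalent) → 0 H
  atom 9: aromatic c, 2 neighbours → 1 H
  atom 10: aromatic n, 2 neighbours → 0 H
  atom 11: aromatic c, 3 neighbours → 0 H
  atom 12: N, bond orders sum to 1 (valence 3) → 2 H
Totals → C:6, H:4, F:2, N:2, O:2.

C6H4F2N2O2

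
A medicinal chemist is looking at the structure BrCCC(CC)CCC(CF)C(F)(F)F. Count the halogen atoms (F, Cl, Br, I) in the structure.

Halogen atoms appear at heavy-atom positions 1, 11, 13, 14, 15 (1×Br, 4×F).
Halogen count: 5.

5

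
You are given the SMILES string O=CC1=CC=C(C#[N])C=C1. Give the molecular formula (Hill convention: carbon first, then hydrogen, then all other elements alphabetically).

Walk through each heavy atom and fill implicit hydrogens from standard valence (C 4, N 3, O 2, S 2, halogen 1):
  atom 1: O, bond orders sum to 2 (valence 2) → 0 H
  atom 2: C, bond orders sum to 3 (valence 4) → 1 H
  atom 3: C, bond orders sum to 4 (valence 4) → 0 H
  atom 4: C, bond orders sum to 3 (valence 4) → 1 H
  atom 5: C, bond orders sum to 3 (valence 4) → 1 H
  atom 6: C, bond orders sum to 4 (valence 4) → 0 H
  atom 7: C, bond orders sum to 4 (valence 4) → 0 H
  atom 8: N with explicit H count 0
  atom 9: C, bond orders sum to 3 (valence 4) → 1 H
  atom 10: C, bond orders sum to 3 (valence 4) → 1 H
Totals → C:8, H:5, N:1, O:1.
In Hill order: C8H5NO.

C8H5NO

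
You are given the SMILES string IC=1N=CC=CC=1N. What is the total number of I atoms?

1

Scan the SMILES for I atoms (remember two-letter symbols like Cl and Br are single atoms).
Iodine count: 1.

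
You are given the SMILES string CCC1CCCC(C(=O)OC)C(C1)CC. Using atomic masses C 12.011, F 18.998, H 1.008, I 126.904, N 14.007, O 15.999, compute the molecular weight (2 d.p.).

First, the molecular formula is C13H24O2 (counting implicit H from valence).
  C: 13 × 12.011 = 156.143
  H: 24 × 1.008 = 24.192
  O: 2 × 15.999 = 31.998
Sum: 13×12.011 + 24×1.008 + 2×15.999 = 212.333 → 212.33 g/mol.

212.33 g/mol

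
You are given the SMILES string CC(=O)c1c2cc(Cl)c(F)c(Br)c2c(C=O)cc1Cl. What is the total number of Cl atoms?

Scan the SMILES for Cl atoms (remember two-letter symbols like Cl and Br are single atoms).
Chlorine count: 2.

2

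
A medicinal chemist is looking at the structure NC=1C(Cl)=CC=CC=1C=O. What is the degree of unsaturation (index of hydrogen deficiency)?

5

Molecular formula: C7H6ClNO.
DoU = (2C + 2 + N − H − X) / 2, where X is the halogen count and O/S are ignored.
    = (2·7 + 2 + 1 − 6 − 1) / 2 = 10 / 2 = 5.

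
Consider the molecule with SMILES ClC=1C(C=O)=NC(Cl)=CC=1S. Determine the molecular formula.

C6H3Cl2NOS

Walk through each heavy atom and fill implicit hydrogens from standard valence (C 4, N 3, O 2, S 2, halogen 1):
  atom 1: Cl (halogen, monovalent) → 0 H
  atom 2: C, bond orders sum to 4 (valence 4) → 0 H
  atom 3: C, bond orders sum to 4 (valence 4) → 0 H
  atom 4: C, bond orders sum to 3 (valence 4) → 1 H
  atom 5: O, bond orders sum to 2 (valence 2) → 0 H
  atom 6: N, bond orders sum to 3 (valence 3) → 0 H
  atom 7: C, bond orders sum to 4 (valence 4) → 0 H
  atom 8: Cl (halogen, monovalent) → 0 H
  atom 9: C, bond orders sum to 3 (valence 4) → 1 H
  atom 10: C, bond orders sum to 4 (valence 4) → 0 H
  atom 11: S, bond orders sum to 1 (valence 2) → 1 H
Totals → C:6, H:3, Cl:2, N:1, O:1, S:1.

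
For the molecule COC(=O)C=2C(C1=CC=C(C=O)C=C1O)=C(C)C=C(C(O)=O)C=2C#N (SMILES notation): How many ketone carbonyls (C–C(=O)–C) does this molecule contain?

Scan the SMILES for the ketone motif — none present.
Groups that are present: 1 aldehyde, 1 carboxylic acid, 1 ester, 1 hydroxyl, 1 nitrile.

0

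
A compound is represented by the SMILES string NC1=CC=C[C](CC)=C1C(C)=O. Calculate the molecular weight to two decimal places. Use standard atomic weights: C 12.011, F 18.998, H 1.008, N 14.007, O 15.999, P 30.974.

163.22 g/mol

First, the molecular formula is C10H13NO (counting implicit H from valence).
  C: 10 × 12.011 = 120.110
  H: 13 × 1.008 = 13.104
  N: 1 × 14.007 = 14.007
  O: 1 × 15.999 = 15.999
Sum: 10×12.011 + 13×1.008 + 1×14.007 + 1×15.999 = 163.220 → 163.22 g/mol.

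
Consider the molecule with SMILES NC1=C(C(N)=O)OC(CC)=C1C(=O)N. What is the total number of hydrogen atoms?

11

Walk through each heavy atom and fill implicit hydrogens from standard valence (C 4, N 3, O 2, S 2, halogen 1):
  atom 1: N, bond orders sum to 1 (valence 3) → 2 H
  atom 2: C, bond orders sum to 4 (valence 4) → 0 H
  atom 3: C, bond orders sum to 4 (valence 4) → 0 H
  atom 4: C, bond orders sum to 4 (valence 4) → 0 H
  atom 5: N, bond orders sum to 1 (valence 3) → 2 H
  atom 6: O, bond orders sum to 2 (valence 2) → 0 H
  atom 7: O, bond orders sum to 2 (valence 2) → 0 H
  atom 8: C, bond orders sum to 4 (valence 4) → 0 H
  atom 9: C, bond orders sum to 2 (valence 4) → 2 H
  atom 10: C, bond orders sum to 1 (valence 4) → 3 H
  atom 11: C, bond orders sum to 4 (valence 4) → 0 H
  atom 12: C, bond orders sum to 4 (valence 4) → 0 H
  atom 13: O, bond orders sum to 2 (valence 2) → 0 H
  atom 14: N, bond orders sum to 1 (valence 3) → 2 H
Total hydrogens: 11.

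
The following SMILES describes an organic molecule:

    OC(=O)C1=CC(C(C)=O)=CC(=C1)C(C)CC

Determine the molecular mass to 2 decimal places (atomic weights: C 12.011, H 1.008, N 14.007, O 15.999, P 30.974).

220.27 g/mol

First, the molecular formula is C13H16O3 (counting implicit H from valence).
  C: 13 × 12.011 = 156.143
  H: 16 × 1.008 = 16.128
  O: 3 × 15.999 = 47.997
Sum: 13×12.011 + 16×1.008 + 3×15.999 = 220.268 → 220.27 g/mol.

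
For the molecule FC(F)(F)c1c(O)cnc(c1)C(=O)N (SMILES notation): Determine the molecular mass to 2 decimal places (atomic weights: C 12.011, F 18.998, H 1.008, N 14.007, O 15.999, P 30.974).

First, the molecular formula is C7H5F3N2O2 (counting implicit H from valence).
  C: 7 × 12.011 = 84.077
  F: 3 × 18.998 = 56.994
  H: 5 × 1.008 = 5.040
  N: 2 × 14.007 = 28.014
  O: 2 × 15.999 = 31.998
Sum: 7×12.011 + 3×18.998 + 5×1.008 + 2×14.007 + 2×15.999 = 206.123 → 206.12 g/mol.

206.12 g/mol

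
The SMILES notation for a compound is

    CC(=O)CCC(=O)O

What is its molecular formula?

C5H8O3

Walk through each heavy atom and fill implicit hydrogens from standard valence (C 4, N 3, O 2, S 2, halogen 1):
  atom 1: C, bond orders sum to 1 (valence 4) → 3 H
  atom 2: C, bond orders sum to 4 (valence 4) → 0 H
  atom 3: O, bond orders sum to 2 (valence 2) → 0 H
  atom 4: C, bond orders sum to 2 (valence 4) → 2 H
  atom 5: C, bond orders sum to 2 (valence 4) → 2 H
  atom 6: C, bond orders sum to 4 (valence 4) → 0 H
  atom 7: O, bond orders sum to 2 (valence 2) → 0 H
  atom 8: O, bond orders sum to 1 (valence 2) → 1 H
Totals → C:5, H:8, O:3.
In Hill order: C5H8O3.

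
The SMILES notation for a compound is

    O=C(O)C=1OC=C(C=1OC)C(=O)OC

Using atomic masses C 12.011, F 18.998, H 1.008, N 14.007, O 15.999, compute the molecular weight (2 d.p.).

First, the molecular formula is C8H8O6 (counting implicit H from valence).
  C: 8 × 12.011 = 96.088
  H: 8 × 1.008 = 8.064
  O: 6 × 15.999 = 95.994
Sum: 8×12.011 + 8×1.008 + 6×15.999 = 200.146 → 200.15 g/mol.

200.15 g/mol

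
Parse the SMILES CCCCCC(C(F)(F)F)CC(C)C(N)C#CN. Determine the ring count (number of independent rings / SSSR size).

0

In SMILES, each pair of matching ring-closure digits denotes one ring-closing bond; the number of such bonds equals the number of independent rings.
Ring-closure bonds here: 0.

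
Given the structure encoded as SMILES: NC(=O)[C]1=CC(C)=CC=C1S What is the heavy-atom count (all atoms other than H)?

Every atom symbol written in the SMILES (organic subset) is one heavy atom; implicit H are not written.
Heavy atoms by element → C:8, N:1, O:1, S:1.
Total: 11.

11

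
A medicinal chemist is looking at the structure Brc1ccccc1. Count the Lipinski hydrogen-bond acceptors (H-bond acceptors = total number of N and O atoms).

0

N atoms: 0; O atoms: 0.
Lipinski HBA = 0 + 0 = 0.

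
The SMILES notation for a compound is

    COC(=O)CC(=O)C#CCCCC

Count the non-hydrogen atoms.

13

Every atom symbol written in the SMILES (organic subset) is one heavy atom; implicit H are not written.
Heavy atoms by element → C:10, O:3.
Total: 13.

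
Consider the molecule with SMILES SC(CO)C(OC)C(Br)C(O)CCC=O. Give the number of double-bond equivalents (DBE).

1

Degree of unsaturation = (number of rings) + (number of π bonds).
Ring closures in the SMILES: 0.
π bonds: 1 double bond (each 1 DoU) → 1 DoU from unsaturation.
Total DoU = 0 + 1 = 1.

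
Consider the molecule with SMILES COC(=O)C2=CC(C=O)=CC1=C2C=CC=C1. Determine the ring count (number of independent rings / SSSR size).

In SMILES, each pair of matching ring-closure digits denotes one ring-closing bond; the number of such bonds equals the number of independent rings.
Ring-closure bonds here: 2.

2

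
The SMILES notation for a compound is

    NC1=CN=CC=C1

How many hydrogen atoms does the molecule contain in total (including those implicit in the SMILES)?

6

Walk through each heavy atom and fill implicit hydrogens from standard valence (C 4, N 3, O 2, S 2, halogen 1):
  atom 1: N, bond orders sum to 1 (valence 3) → 2 H
  atom 2: C, bond orders sum to 4 (valence 4) → 0 H
  atom 3: C, bond orders sum to 3 (valence 4) → 1 H
  atom 4: N, bond orders sum to 3 (valence 3) → 0 H
  atom 5: C, bond orders sum to 3 (valence 4) → 1 H
  atom 6: C, bond orders sum to 3 (valence 4) → 1 H
  atom 7: C, bond orders sum to 3 (valence 4) → 1 H
Total hydrogens: 6.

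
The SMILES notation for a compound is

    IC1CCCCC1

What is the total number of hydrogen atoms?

11

Walk through each heavy atom and fill implicit hydrogens from standard valence (C 4, N 3, O 2, S 2, halogen 1):
  atom 1: I (halogen, monovalent) → 0 H
  atom 2: C, bond orders sum to 3 (valence 4) → 1 H
  atom 3: C, bond orders sum to 2 (valence 4) → 2 H
  atom 4: C, bond orders sum to 2 (valence 4) → 2 H
  atom 5: C, bond orders sum to 2 (valence 4) → 2 H
  atom 6: C, bond orders sum to 2 (valence 4) → 2 H
  atom 7: C, bond orders sum to 2 (valence 4) → 2 H
Total hydrogens: 11.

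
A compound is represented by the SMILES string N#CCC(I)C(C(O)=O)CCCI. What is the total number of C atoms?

Count every carbon token in the SMILES (each C, including those in ring-closure positions and inside branches).
Carbon count: 8.

8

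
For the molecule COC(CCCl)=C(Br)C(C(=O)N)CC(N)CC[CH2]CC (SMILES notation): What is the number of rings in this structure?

0

In SMILES, each pair of matching ring-closure digits denotes one ring-closing bond; the number of such bonds equals the number of independent rings.
Ring-closure bonds here: 0.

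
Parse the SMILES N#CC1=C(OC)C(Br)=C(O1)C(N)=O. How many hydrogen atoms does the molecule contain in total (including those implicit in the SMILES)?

Walk through each heavy atom and fill implicit hydrogens from standard valence (C 4, N 3, O 2, S 2, halogen 1):
  atom 1: N, bond orders sum to 3 (valence 3) → 0 H
  atom 2: C, bond orders sum to 4 (valence 4) → 0 H
  atom 3: C, bond orders sum to 4 (valence 4) → 0 H
  atom 4: C, bond orders sum to 4 (valence 4) → 0 H
  atom 5: O, bond orders sum to 2 (valence 2) → 0 H
  atom 6: C, bond orders sum to 1 (valence 4) → 3 H
  atom 7: C, bond orders sum to 4 (valence 4) → 0 H
  atom 8: Br (halogen, monovalent) → 0 H
  atom 9: C, bond orders sum to 4 (valence 4) → 0 H
  atom 10: O, bond orders sum to 2 (valence 2) → 0 H
  atom 11: C, bond orders sum to 4 (valence 4) → 0 H
  atom 12: N, bond orders sum to 1 (valence 3) → 2 H
  atom 13: O, bond orders sum to 2 (valence 2) → 0 H
Total hydrogens: 5.

5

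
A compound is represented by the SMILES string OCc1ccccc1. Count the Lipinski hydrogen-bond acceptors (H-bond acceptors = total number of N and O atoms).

N atoms: 0; O atoms: 1.
Lipinski HBA = 0 + 1 = 1.

1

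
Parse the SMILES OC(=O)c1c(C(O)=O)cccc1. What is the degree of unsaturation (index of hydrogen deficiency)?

Molecular formula: C8H6O4.
DoU = (2C + 2 + N − H − X) / 2, where X is the halogen count and O/S are ignored.
    = (2·8 + 2 + 0 − 6 − 0) / 2 = 12 / 2 = 6.

6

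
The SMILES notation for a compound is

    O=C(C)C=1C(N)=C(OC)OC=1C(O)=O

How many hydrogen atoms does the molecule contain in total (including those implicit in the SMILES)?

Walk through each heavy atom and fill implicit hydrogens from standard valence (C 4, N 3, O 2, S 2, halogen 1):
  atom 1: O, bond orders sum to 2 (valence 2) → 0 H
  atom 2: C, bond orders sum to 4 (valence 4) → 0 H
  atom 3: C, bond orders sum to 1 (valence 4) → 3 H
  atom 4: C, bond orders sum to 4 (valence 4) → 0 H
  atom 5: C, bond orders sum to 4 (valence 4) → 0 H
  atom 6: N, bond orders sum to 1 (valence 3) → 2 H
  atom 7: C, bond orders sum to 4 (valence 4) → 0 H
  atom 8: O, bond orders sum to 2 (valence 2) → 0 H
  atom 9: C, bond orders sum to 1 (valence 4) → 3 H
  atom 10: O, bond orders sum to 2 (valence 2) → 0 H
  atom 11: C, bond orders sum to 4 (valence 4) → 0 H
  atom 12: C, bond orders sum to 4 (valence 4) → 0 H
  atom 13: O, bond orders sum to 1 (valence 2) → 1 H
  atom 14: O, bond orders sum to 2 (valence 2) → 0 H
Total hydrogens: 9.

9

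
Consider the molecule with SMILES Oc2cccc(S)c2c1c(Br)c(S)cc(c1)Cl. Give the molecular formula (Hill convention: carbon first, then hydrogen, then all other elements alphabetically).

Walk through each heavy atom and fill implicit hydrogens from standard valence (C 4, N 3, O 2, S 2, halogen 1); for lowercase aromatic atoms, an aromatic c carries 1 H when it has two neighbours and 0 H with three, and aromatic n carries 0 H:
  atom 1: O, bond orders sum to 1 (valence 2) → 1 H
  atom 2: aromatic c, 3 neighbours → 0 H
  atom 3: aromatic c, 2 neighbours → 1 H
  atom 4: aromatic c, 2 neighbours → 1 H
  atom 5: aromatic c, 2 neighbours → 1 H
  atom 6: aromatic c, 3 neighbours → 0 H
  atom 7: S, bond orders sum to 1 (valence 2) → 1 H
  atom 8: aromatic c, 3 neighbours → 0 H
  atom 9: aromatic c, 3 neighbours → 0 H
  atom 10: aromatic c, 3 neighbours → 0 H
  atom 11: Br (halogen, monovalent) → 0 H
  atom 12: aromatic c, 3 neighbours → 0 H
  atom 13: S, bond orders sum to 1 (valence 2) → 1 H
  atom 14: aromatic c, 2 neighbours → 1 H
  atom 15: aromatic c, 3 neighbours → 0 H
  atom 16: aromatic c, 2 neighbours → 1 H
  atom 17: Cl (halogen, monovalent) → 0 H
Totals → C:12, H:8, Br:1, Cl:1, O:1, S:2.

C12H8BrClOS2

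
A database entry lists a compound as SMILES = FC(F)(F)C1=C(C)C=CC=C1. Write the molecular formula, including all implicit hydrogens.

Walk through each heavy atom and fill implicit hydrogens from standard valence (C 4, N 3, O 2, S 2, halogen 1):
  atom 1: F (halogen, monovalent) → 0 H
  atom 2: C, bond orders sum to 4 (valence 4) → 0 H
  atom 3: F (halogen, monovalent) → 0 H
  atom 4: F (halogen, monovalent) → 0 H
  atom 5: C, bond orders sum to 4 (valence 4) → 0 H
  atom 6: C, bond orders sum to 4 (valence 4) → 0 H
  atom 7: C, bond orders sum to 1 (valence 4) → 3 H
  atom 8: C, bond orders sum to 3 (valence 4) → 1 H
  atom 9: C, bond orders sum to 3 (valence 4) → 1 H
  atom 10: C, bond orders sum to 3 (valence 4) → 1 H
  atom 11: C, bond orders sum to 3 (valence 4) → 1 H
Totals → C:8, H:7, F:3.
In Hill order: C8H7F3.

C8H7F3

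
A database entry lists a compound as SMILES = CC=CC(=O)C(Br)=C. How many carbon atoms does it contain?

6

Count every carbon token in the SMILES (each C, including those in ring-closure positions and inside branches).
Carbon count: 6.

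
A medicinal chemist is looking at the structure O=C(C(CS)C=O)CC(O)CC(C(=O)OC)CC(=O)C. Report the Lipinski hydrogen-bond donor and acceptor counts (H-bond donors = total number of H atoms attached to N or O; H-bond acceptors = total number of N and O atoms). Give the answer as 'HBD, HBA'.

1, 6

Donors: find every N or O and count the H atoms it carries.
  atom 1 (O): bond orders sum to 2 → 0 H
  atom 7 (O): bond orders sum to 2 → 0 H
  atom 10 (O): bond orders sum to 1 → 1 H
  atom 14 (O): bond orders sum to 2 → 0 H
  atom 15 (O): bond orders sum to 2 → 0 H
  atom 19 (O): bond orders sum to 2 → 0 H
Lipinski HBD = 1.
Acceptors: N atoms = 0, O atoms = 6 → HBA = 6.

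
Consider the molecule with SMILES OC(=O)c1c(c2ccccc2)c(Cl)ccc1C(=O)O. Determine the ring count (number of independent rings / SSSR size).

In SMILES, each pair of matching ring-closure digits denotes one ring-closing bond; the number of such bonds equals the number of independent rings.
Ring-closure bonds here: 2.

2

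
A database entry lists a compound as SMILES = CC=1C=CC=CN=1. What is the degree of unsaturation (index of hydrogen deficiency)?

4

Molecular formula: C6H7N.
DoU = (2C + 2 + N − H − X) / 2, where X is the halogen count and O/S are ignored.
    = (2·6 + 2 + 1 − 7 − 0) / 2 = 8 / 2 = 4.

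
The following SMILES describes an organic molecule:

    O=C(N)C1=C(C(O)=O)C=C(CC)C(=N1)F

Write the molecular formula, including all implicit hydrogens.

C9H9FN2O3

Walk through each heavy atom and fill implicit hydrogens from standard valence (C 4, N 3, O 2, S 2, halogen 1):
  atom 1: O, bond orders sum to 2 (valence 2) → 0 H
  atom 2: C, bond orders sum to 4 (valence 4) → 0 H
  atom 3: N, bond orders sum to 1 (valence 3) → 2 H
  atom 4: C, bond orders sum to 4 (valence 4) → 0 H
  atom 5: C, bond orders sum to 4 (valence 4) → 0 H
  atom 6: C, bond orders sum to 4 (valence 4) → 0 H
  atom 7: O, bond orders sum to 1 (valence 2) → 1 H
  atom 8: O, bond orders sum to 2 (valence 2) → 0 H
  atom 9: C, bond orders sum to 3 (valence 4) → 1 H
  atom 10: C, bond orders sum to 4 (valence 4) → 0 H
  atom 11: C, bond orders sum to 2 (valence 4) → 2 H
  atom 12: C, bond orders sum to 1 (valence 4) → 3 H
  atom 13: C, bond orders sum to 4 (valence 4) → 0 H
  atom 14: N, bond orders sum to 3 (valence 3) → 0 H
  atom 15: F (halogen, monovalent) → 0 H
Totals → C:9, H:9, F:1, N:2, O:3.
In Hill order: C9H9FN2O3.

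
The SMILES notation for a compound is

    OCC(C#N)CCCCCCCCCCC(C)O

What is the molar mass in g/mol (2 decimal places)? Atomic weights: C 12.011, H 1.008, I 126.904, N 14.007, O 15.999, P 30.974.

First, the molecular formula is C15H29NO2 (counting implicit H from valence).
  C: 15 × 12.011 = 180.165
  H: 29 × 1.008 = 29.232
  N: 1 × 14.007 = 14.007
  O: 2 × 15.999 = 31.998
Sum: 15×12.011 + 29×1.008 + 1×14.007 + 2×15.999 = 255.402 → 255.40 g/mol.

255.40 g/mol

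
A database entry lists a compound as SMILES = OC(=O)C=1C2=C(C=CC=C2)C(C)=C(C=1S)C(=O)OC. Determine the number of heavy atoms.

Every atom symbol written in the SMILES (organic subset) is one heavy atom; implicit H are not written.
Heavy atoms by element → C:14, O:4, S:1.
Total: 19.

19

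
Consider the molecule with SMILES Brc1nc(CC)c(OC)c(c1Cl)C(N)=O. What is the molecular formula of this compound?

C9H10BrClN2O2

Walk through each heavy atom and fill implicit hydrogens from standard valence (C 4, N 3, O 2, S 2, halogen 1); for lowercase aromatic atoms, an aromatic c carries 1 H when it has two neighbours and 0 H with three, and aromatic n carries 0 H:
  atom 1: Br (halogen, monovalent) → 0 H
  atom 2: aromatic c, 3 neighbours → 0 H
  atom 3: aromatic n, 2 neighbours → 0 H
  atom 4: aromatic c, 3 neighbours → 0 H
  atom 5: C, bond orders sum to 2 (valence 4) → 2 H
  atom 6: C, bond orders sum to 1 (valence 4) → 3 H
  atom 7: aromatic c, 3 neighbours → 0 H
  atom 8: O, bond orders sum to 2 (valence 2) → 0 H
  atom 9: C, bond orders sum to 1 (valence 4) → 3 H
  atom 10: aromatic c, 3 neighbours → 0 H
  atom 11: aromatic c, 3 neighbours → 0 H
  atom 12: Cl (halogen, monovalent) → 0 H
  atom 13: C, bond orders sum to 4 (valence 4) → 0 H
  atom 14: N, bond orders sum to 1 (valence 3) → 2 H
  atom 15: O, bond orders sum to 2 (valence 2) → 0 H
Totals → C:9, H:10, Br:1, Cl:1, N:2, O:2.
In Hill order: C9H10BrClN2O2.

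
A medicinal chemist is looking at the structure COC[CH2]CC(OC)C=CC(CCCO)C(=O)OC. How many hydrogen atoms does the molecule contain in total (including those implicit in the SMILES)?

26

Walk through each heavy atom and fill implicit hydrogens from standard valence (C 4, N 3, O 2, S 2, halogen 1):
  atom 1: C, bond orders sum to 1 (valence 4) → 3 H
  atom 2: O, bond orders sum to 2 (valence 2) → 0 H
  atom 3: C, bond orders sum to 2 (valence 4) → 2 H
  atom 4: C with explicit H count 2
  atom 5: C, bond orders sum to 2 (valence 4) → 2 H
  atom 6: C, bond orders sum to 3 (valence 4) → 1 H
  atom 7: O, bond orders sum to 2 (valence 2) → 0 H
  atom 8: C, bond orders sum to 1 (valence 4) → 3 H
  atom 9: C, bond orders sum to 3 (valence 4) → 1 H
  atom 10: C, bond orders sum to 3 (valence 4) → 1 H
  atom 11: C, bond orders sum to 3 (valence 4) → 1 H
  atom 12: C, bond orders sum to 2 (valence 4) → 2 H
  atom 13: C, bond orders sum to 2 (valence 4) → 2 H
  atom 14: C, bond orders sum to 2 (valence 4) → 2 H
  atom 15: O, bond orders sum to 1 (valence 2) → 1 H
  atom 16: C, bond orders sum to 4 (valence 4) → 0 H
  atom 17: O, bond orders sum to 2 (valence 2) → 0 H
  atom 18: O, bond orders sum to 2 (valence 2) → 0 H
  atom 19: C, bond orders sum to 1 (valence 4) → 3 H
Total hydrogens: 26.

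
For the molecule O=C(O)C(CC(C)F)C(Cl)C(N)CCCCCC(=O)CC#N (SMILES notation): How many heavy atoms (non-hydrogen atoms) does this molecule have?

Every atom symbol written in the SMILES (organic subset) is one heavy atom; implicit H are not written.
Heavy atoms by element → C:15, Cl:1, F:1, N:2, O:3.
Total: 22.

22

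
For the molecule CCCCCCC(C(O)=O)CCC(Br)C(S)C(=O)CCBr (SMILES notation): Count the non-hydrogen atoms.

Every atom symbol written in the SMILES (organic subset) is one heavy atom; implicit H are not written.
Heavy atoms by element → Br:2, C:15, O:3, S:1.
Total: 21.

21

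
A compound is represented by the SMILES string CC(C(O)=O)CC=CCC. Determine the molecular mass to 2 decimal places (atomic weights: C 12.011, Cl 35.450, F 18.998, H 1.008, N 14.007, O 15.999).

First, the molecular formula is C8H14O2 (counting implicit H from valence).
  C: 8 × 12.011 = 96.088
  H: 14 × 1.008 = 14.112
  O: 2 × 15.999 = 31.998
Sum: 8×12.011 + 14×1.008 + 2×15.999 = 142.198 → 142.20 g/mol.

142.20 g/mol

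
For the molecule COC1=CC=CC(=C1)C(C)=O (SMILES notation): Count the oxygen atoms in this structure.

Scan the SMILES for O atoms (remember two-letter symbols like Cl and Br are single atoms).
Oxygen count: 2.

2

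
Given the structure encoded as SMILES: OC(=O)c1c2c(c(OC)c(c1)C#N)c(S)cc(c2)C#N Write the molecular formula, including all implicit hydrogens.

C14H8N2O3S

Walk through each heavy atom and fill implicit hydrogens from standard valence (C 4, N 3, O 2, S 2, halogen 1); for lowercase aromatic atoms, an aromatic c carries 1 H when it has two neighbours and 0 H with three, and aromatic n carries 0 H:
  atom 1: O, bond orders sum to 1 (valence 2) → 1 H
  atom 2: C, bond orders sum to 4 (valence 4) → 0 H
  atom 3: O, bond orders sum to 2 (valence 2) → 0 H
  atom 4: aromatic c, 3 neighbours → 0 H
  atom 5: aromatic c, 3 neighbours → 0 H
  atom 6: aromatic c, 3 neighbours → 0 H
  atom 7: aromatic c, 3 neighbours → 0 H
  atom 8: O, bond orders sum to 2 (valence 2) → 0 H
  atom 9: C, bond orders sum to 1 (valence 4) → 3 H
  atom 10: aromatic c, 3 neighbours → 0 H
  atom 11: aromatic c, 2 neighbours → 1 H
  atom 12: C, bond orders sum to 4 (valence 4) → 0 H
  atom 13: N, bond orders sum to 3 (valence 3) → 0 H
  atom 14: aromatic c, 3 neighbours → 0 H
  atom 15: S, bond orders sum to 1 (valence 2) → 1 H
  atom 16: aromatic c, 2 neighbours → 1 H
  atom 17: aromatic c, 3 neighbours → 0 H
  atom 18: aromatic c, 2 neighbours → 1 H
  atom 19: C, bond orders sum to 4 (valence 4) → 0 H
  atom 20: N, bond orders sum to 3 (valence 3) → 0 H
Totals → C:14, H:8, N:2, O:3, S:1.
In Hill order: C14H8N2O3S.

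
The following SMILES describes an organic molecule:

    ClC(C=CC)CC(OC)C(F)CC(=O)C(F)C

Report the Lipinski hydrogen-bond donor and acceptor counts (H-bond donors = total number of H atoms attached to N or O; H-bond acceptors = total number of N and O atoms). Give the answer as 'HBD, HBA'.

0, 2

Donors: find every N or O and count the H atoms it carries.
  atom 8 (O): bond orders sum to 2 → 0 H
  atom 14 (O): bond orders sum to 2 → 0 H
Lipinski HBD = 0.
Acceptors: N atoms = 0, O atoms = 2 → HBA = 2.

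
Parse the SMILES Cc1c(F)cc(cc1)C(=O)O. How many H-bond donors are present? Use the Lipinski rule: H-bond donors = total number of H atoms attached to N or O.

Donors: find every N or O and count the H atoms it carries.
  atom 10 (O): bond orders sum to 2 → 0 H
  atom 11 (O): bond orders sum to 1 → 1 H
Lipinski HBD = 1.

1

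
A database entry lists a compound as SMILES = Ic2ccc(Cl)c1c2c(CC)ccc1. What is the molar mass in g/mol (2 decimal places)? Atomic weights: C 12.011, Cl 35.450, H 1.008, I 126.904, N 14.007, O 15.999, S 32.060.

First, the molecular formula is C12H10ClI (counting implicit H from valence).
  C: 12 × 12.011 = 144.132
  Cl: 1 × 35.450 = 35.450
  H: 10 × 1.008 = 10.080
  I: 1 × 126.904 = 126.904
Sum: 12×12.011 + 1×35.450 + 10×1.008 + 1×126.904 = 316.566 → 316.57 g/mol.

316.57 g/mol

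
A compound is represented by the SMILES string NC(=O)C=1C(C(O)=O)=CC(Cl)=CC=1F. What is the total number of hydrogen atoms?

Walk through each heavy atom and fill implicit hydrogens from standard valence (C 4, N 3, O 2, S 2, halogen 1):
  atom 1: N, bond orders sum to 1 (valence 3) → 2 H
  atom 2: C, bond orders sum to 4 (valence 4) → 0 H
  atom 3: O, bond orders sum to 2 (valence 2) → 0 H
  atom 4: C, bond orders sum to 4 (valence 4) → 0 H
  atom 5: C, bond orders sum to 4 (valence 4) → 0 H
  atom 6: C, bond orders sum to 4 (valence 4) → 0 H
  atom 7: O, bond orders sum to 1 (valence 2) → 1 H
  atom 8: O, bond orders sum to 2 (valence 2) → 0 H
  atom 9: C, bond orders sum to 3 (valence 4) → 1 H
  atom 10: C, bond orders sum to 4 (valence 4) → 0 H
  atom 11: Cl (halogen, monovalent) → 0 H
  atom 12: C, bond orders sum to 3 (valence 4) → 1 H
  atom 13: C, bond orders sum to 4 (valence 4) → 0 H
  atom 14: F (halogen, monovalent) → 0 H
Total hydrogens: 5.

5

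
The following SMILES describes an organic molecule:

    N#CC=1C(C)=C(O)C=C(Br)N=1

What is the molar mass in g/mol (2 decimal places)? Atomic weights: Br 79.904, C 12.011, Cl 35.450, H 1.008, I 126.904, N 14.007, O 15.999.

213.03 g/mol

First, the molecular formula is C7H5BrN2O (counting implicit H from valence).
  Br: 1 × 79.904 = 79.904
  C: 7 × 12.011 = 84.077
  H: 5 × 1.008 = 5.040
  N: 2 × 14.007 = 28.014
  O: 1 × 15.999 = 15.999
Sum: 1×79.904 + 7×12.011 + 5×1.008 + 2×14.007 + 1×15.999 = 213.034 → 213.03 g/mol.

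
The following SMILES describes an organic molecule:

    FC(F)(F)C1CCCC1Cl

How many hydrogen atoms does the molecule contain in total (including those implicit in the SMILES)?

8

Walk through each heavy atom and fill implicit hydrogens from standard valence (C 4, N 3, O 2, S 2, halogen 1):
  atom 1: F (halogen, monovalent) → 0 H
  atom 2: C, bond orders sum to 4 (valence 4) → 0 H
  atom 3: F (halogen, monovalent) → 0 H
  atom 4: F (halogen, monovalent) → 0 H
  atom 5: C, bond orders sum to 3 (valence 4) → 1 H
  atom 6: C, bond orders sum to 2 (valence 4) → 2 H
  atom 7: C, bond orders sum to 2 (valence 4) → 2 H
  atom 8: C, bond orders sum to 2 (valence 4) → 2 H
  atom 9: C, bond orders sum to 3 (valence 4) → 1 H
  atom 10: Cl (halogen, monovalent) → 0 H
Total hydrogens: 8.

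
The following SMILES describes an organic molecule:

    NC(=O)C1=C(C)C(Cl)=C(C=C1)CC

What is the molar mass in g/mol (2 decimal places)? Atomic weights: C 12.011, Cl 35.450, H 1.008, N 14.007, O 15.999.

First, the molecular formula is C10H12ClNO (counting implicit H from valence).
  C: 10 × 12.011 = 120.110
  Cl: 1 × 35.450 = 35.450
  H: 12 × 1.008 = 12.096
  N: 1 × 14.007 = 14.007
  O: 1 × 15.999 = 15.999
Sum: 10×12.011 + 1×35.450 + 12×1.008 + 1×14.007 + 1×15.999 = 197.662 → 197.66 g/mol.

197.66 g/mol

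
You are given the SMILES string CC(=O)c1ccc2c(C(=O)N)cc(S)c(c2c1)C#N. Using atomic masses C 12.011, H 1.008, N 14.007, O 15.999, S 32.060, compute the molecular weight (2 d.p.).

First, the molecular formula is C14H10N2O2S (counting implicit H from valence).
  C: 14 × 12.011 = 168.154
  H: 10 × 1.008 = 10.080
  N: 2 × 14.007 = 28.014
  O: 2 × 15.999 = 31.998
  S: 1 × 32.060 = 32.060
Sum: 14×12.011 + 10×1.008 + 2×14.007 + 2×15.999 + 1×32.060 = 270.306 → 270.31 g/mol.

270.31 g/mol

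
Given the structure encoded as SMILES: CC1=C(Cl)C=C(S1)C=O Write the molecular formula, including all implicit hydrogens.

Walk through each heavy atom and fill implicit hydrogens from standard valence (C 4, N 3, O 2, S 2, halogen 1):
  atom 1: C, bond orders sum to 1 (valence 4) → 3 H
  atom 2: C, bond orders sum to 4 (valence 4) → 0 H
  atom 3: C, bond orders sum to 4 (valence 4) → 0 H
  atom 4: Cl (halogen, monovalent) → 0 H
  atom 5: C, bond orders sum to 3 (valence 4) → 1 H
  atom 6: C, bond orders sum to 4 (valence 4) → 0 H
  atom 7: S, bond orders sum to 2 (valence 2) → 0 H
  atom 8: C, bond orders sum to 3 (valence 4) → 1 H
  atom 9: O, bond orders sum to 2 (valence 2) → 0 H
Totals → C:6, H:5, Cl:1, O:1, S:1.
In Hill order: C6H5ClOS.

C6H5ClOS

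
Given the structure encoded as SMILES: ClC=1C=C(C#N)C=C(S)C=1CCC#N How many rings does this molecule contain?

In SMILES, each pair of matching ring-closure digits denotes one ring-closing bond; the number of such bonds equals the number of independent rings.
Ring-closure bonds here: 1.

1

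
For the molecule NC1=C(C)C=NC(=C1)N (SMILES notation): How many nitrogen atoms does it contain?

3

Scan the SMILES for N atoms (remember two-letter symbols like Cl and Br are single atoms).
Nitrogen count: 3.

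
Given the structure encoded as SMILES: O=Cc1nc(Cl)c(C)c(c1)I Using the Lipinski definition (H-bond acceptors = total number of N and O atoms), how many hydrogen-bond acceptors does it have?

2

N atoms: 1; O atoms: 1.
Lipinski HBA = 1 + 1 = 2.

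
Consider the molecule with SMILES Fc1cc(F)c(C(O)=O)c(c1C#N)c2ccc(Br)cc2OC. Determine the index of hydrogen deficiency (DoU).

11

Molecular formula: C15H8BrF2NO3.
DoU = (2C + 2 + N − H − X) / 2, where X is the halogen count and O/S are ignored.
    = (2·15 + 2 + 1 − 8 − 3) / 2 = 22 / 2 = 11.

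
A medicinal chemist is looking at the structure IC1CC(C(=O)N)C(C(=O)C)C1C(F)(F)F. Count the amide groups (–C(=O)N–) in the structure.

The amide motif appears at heavy-atom position 5 in the SMILES.
Other groups present: 1 ketone.
Amide count: 1.

1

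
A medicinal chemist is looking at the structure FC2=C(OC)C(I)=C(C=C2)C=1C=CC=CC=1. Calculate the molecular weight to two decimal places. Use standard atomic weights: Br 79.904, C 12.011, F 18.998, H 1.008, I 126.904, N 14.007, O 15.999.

328.12 g/mol

First, the molecular formula is C13H10FIO (counting implicit H from valence).
  C: 13 × 12.011 = 156.143
  F: 1 × 18.998 = 18.998
  H: 10 × 1.008 = 10.080
  I: 1 × 126.904 = 126.904
  O: 1 × 15.999 = 15.999
Sum: 13×12.011 + 1×18.998 + 10×1.008 + 1×126.904 + 1×15.999 = 328.124 → 328.12 g/mol.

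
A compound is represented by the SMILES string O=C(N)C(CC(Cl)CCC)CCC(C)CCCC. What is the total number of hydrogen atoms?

30

Walk through each heavy atom and fill implicit hydrogens from standard valence (C 4, N 3, O 2, S 2, halogen 1):
  atom 1: O, bond orders sum to 2 (valence 2) → 0 H
  atom 2: C, bond orders sum to 4 (valence 4) → 0 H
  atom 3: N, bond orders sum to 1 (valence 3) → 2 H
  atom 4: C, bond orders sum to 3 (valence 4) → 1 H
  atom 5: C, bond orders sum to 2 (valence 4) → 2 H
  atom 6: C, bond orders sum to 3 (valence 4) → 1 H
  atom 7: Cl (halogen, monovalent) → 0 H
  atom 8: C, bond orders sum to 2 (valence 4) → 2 H
  atom 9: C, bond orders sum to 2 (valence 4) → 2 H
  atom 10: C, bond orders sum to 1 (valence 4) → 3 H
  atom 11: C, bond orders sum to 2 (valence 4) → 2 H
  atom 12: C, bond orders sum to 2 (valence 4) → 2 H
  atom 13: C, bond orders sum to 3 (valence 4) → 1 H
  atom 14: C, bond orders sum to 1 (valence 4) → 3 H
  atom 15: C, bond orders sum to 2 (valence 4) → 2 H
  atom 16: C, bond orders sum to 2 (valence 4) → 2 H
  atom 17: C, bond orders sum to 2 (valence 4) → 2 H
  atom 18: C, bond orders sum to 1 (valence 4) → 3 H
Total hydrogens: 30.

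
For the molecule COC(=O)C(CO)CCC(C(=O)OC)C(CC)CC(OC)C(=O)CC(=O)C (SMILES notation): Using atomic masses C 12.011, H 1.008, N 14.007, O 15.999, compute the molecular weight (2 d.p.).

First, the molecular formula is C19H32O8 (counting implicit H from valence).
  C: 19 × 12.011 = 228.209
  H: 32 × 1.008 = 32.256
  O: 8 × 15.999 = 127.992
Sum: 19×12.011 + 32×1.008 + 8×15.999 = 388.457 → 388.46 g/mol.

388.46 g/mol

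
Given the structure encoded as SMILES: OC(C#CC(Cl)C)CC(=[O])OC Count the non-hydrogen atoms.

12

Every atom symbol written in the SMILES (organic subset) is one heavy atom; implicit H are not written.
Heavy atoms by element → C:8, Cl:1, O:3.
Total: 12.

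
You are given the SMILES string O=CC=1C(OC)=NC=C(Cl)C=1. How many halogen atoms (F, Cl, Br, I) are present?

Halogen atoms appear at heavy-atom position 10 (1×Cl).
Other groups present: 1 aldehyde, 1 ether.
Halogen count: 1.

1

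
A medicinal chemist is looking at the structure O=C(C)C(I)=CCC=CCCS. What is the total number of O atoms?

1

Scan the SMILES for O atoms (remember two-letter symbols like Cl and Br are single atoms).
Oxygen count: 1.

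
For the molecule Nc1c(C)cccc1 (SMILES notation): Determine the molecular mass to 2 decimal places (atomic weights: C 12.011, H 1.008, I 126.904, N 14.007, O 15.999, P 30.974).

First, the molecular formula is C7H9N (counting implicit H from valence).
  C: 7 × 12.011 = 84.077
  H: 9 × 1.008 = 9.072
  N: 1 × 14.007 = 14.007
Sum: 7×12.011 + 9×1.008 + 1×14.007 = 107.156 → 107.16 g/mol.

107.16 g/mol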